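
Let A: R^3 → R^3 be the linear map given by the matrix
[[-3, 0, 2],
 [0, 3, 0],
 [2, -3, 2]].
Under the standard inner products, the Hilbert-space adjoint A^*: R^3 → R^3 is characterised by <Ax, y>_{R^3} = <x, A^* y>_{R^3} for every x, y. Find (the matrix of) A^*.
A^* = A^T =
[[-3, 0, 2],
 [0, 3, -3],
 [2, 0, 2]]

For real matrices with standard dot products, the defining identity <Ax, y> = <x, A^* y> gives (Ax)^T y = x^T (A^*) y, i.e. x^T A^T y = x^T (A^*) y. Since this holds for all x, y, we must have A^* = A^T. Therefore
A^* =
[[-3, 0, 2],
 [0, 3, -3],
 [2, 0, 2]].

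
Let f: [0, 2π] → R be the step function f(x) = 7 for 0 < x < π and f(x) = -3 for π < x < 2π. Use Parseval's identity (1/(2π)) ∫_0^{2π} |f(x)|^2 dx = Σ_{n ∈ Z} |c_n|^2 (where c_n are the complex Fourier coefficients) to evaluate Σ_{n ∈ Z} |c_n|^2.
Σ |c_n|^2 = 29

Parseval equates the L^2 energy of f (normalised by 1/(2π)) with the ℓ^2 sum of its Fourier coefficients: (1/(2π)) ∫_0^{2π} |f|^2 = Σ |c_n|^2.
Compute the left side: (1/(2π)) [∫_0^π 7^2 dx + ∫_π^{2π} (-3)^2 dx] = (1/(2π)) · (49π + 9π) = (49 + 9)/2 = 29.
So Σ_{n ∈ Z} |c_n|^2 = 29.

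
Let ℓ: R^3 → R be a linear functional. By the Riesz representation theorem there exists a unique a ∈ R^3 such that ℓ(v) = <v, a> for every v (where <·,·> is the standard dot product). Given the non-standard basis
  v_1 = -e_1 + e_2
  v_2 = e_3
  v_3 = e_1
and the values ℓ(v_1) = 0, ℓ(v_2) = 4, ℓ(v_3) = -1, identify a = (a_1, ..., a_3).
a = (-1, -1, 4)

Write a = (a_1, ..., a_3) in the standard basis. For each basis vector v_i, ℓ(v_i) = <v_i, a> is a linear equation in the a_j's. Collect the n equations into a matrix system V a = ℓ, where row i of V is v_i (expressed in the standard basis). Since V is invertible (lower-triangular with 1s on the diagonal, up to permutation), solve by back-substitution:
  V =
[[-1, 1, 0],
 [0, 0, 1],
 [1, 0, 0]]
  V a = (0, 4, -1)
Solving gives a = (-1, -1, 4).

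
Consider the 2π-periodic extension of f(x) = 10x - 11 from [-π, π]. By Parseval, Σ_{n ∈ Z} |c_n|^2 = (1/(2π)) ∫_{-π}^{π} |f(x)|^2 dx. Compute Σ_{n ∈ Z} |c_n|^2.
Σ |c_n|^2 = 100π^2/3 + 121

Expand and integrate term by term over [-π, π]:
  ∫ (10x)^2 dx = 100·(2π^3/3); ∫ 2·10·(-11)·x dx = 0 (odd integrand); ∫ (-11)^2 dx = 121·2π.
So (1/(2π)) ∫_{-π}^{π} (10x - 11)^2 dx = 100π^2/3 + 121 = 100π^2/3 + 121.
Parseval ⇒ Σ |c_n|^2 = 100π^2/3 + 121.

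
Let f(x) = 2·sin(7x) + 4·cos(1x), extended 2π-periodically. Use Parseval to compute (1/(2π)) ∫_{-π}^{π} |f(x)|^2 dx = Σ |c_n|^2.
Σ |c_n|^2 = 10

Expand |f|^2 and use orthogonality of {sin(nx), cos(mx)} on [-π, π]:
  ∫_{-π}^{π} sin(nx)^2 dx = π, ∫ cos(mx)^2 dx = π, and cross terms integrate to 0.
So ∫_{-π}^{π} f(x)^2 dx = 2^2 · π + 4^2 · π = (4 + 16)π.
Divide by 2π: (4 + 16)/2 = 10.
By Parseval, this equals Σ |c_n|^2.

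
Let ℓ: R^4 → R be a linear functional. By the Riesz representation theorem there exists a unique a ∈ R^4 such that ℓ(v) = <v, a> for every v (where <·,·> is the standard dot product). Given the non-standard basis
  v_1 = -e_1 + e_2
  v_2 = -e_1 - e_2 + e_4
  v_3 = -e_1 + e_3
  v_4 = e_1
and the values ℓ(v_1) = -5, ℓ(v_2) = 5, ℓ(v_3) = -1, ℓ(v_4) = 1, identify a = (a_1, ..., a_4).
a = (1, -4, 0, 2)

Write a = (a_1, ..., a_4) in the standard basis. For each basis vector v_i, ℓ(v_i) = <v_i, a> is a linear equation in the a_j's. Collect the n equations into a matrix system V a = ℓ, where row i of V is v_i (expressed in the standard basis). Since V is invertible (lower-triangular with 1s on the diagonal, up to permutation), solve by back-substitution:
  V =
[[-1, 1, 0, 0],
 [-1, -1, 0, 1],
 [-1, 0, 1, 0],
 [1, 0, 0, 0]]
  V a = (-5, 5, -1, 1)
Solving gives a = (1, -4, 0, 2).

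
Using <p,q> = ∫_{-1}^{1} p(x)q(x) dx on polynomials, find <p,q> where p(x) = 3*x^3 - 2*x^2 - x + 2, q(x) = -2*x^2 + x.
<p,q> = -8/15

Expand the product: p(x)·q(x) = -6*x^5 + 7*x^4 - 5*x^2 + 2*x.
∫_{-1}^{1} of each monomial x^k gives [2/(k+1) if k even, 0 if k odd]. Integrating term-by-term (or equivalently evaluating the antiderivative F(x) = -x^6 + 7*x^5/5 - 5*x^3/3 + x^2 at the endpoints):
  F(1) − F(−1) = -4/15 − (4/15) = -8/15.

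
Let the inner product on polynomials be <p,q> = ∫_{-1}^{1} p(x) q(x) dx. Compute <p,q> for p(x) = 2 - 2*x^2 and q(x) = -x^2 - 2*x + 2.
<p,q> = 24/5

Expand the product: p(x)·q(x) = 2*x^4 + 4*x^3 - 6*x^2 - 4*x + 4.
∫_{-1}^{1} of each monomial x^k gives [2/(k+1) if k even, 0 if k odd]. Integrating term-by-term (or equivalently evaluating the antiderivative F(x) = 2*x^5/5 + x^4 - 2*x^3 - 2*x^2 + 4*x at the endpoints):
  F(1) − F(−1) = 7/5 − (-17/5) = 24/5.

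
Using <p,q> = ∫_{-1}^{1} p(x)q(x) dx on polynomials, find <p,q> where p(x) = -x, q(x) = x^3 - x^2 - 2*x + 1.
<p,q> = 14/15

Expand the product: p(x)·q(x) = -x^4 + x^3 + 2*x^2 - x.
∫_{-1}^{1} of each monomial x^k gives [2/(k+1) if k even, 0 if k odd]. Integrating term-by-term (or equivalently evaluating the antiderivative F(x) = -x^5/5 + x^4/4 + 2*x^3/3 - x^2/2 at the endpoints):
  F(1) − F(−1) = 13/60 − (-43/60) = 14/15.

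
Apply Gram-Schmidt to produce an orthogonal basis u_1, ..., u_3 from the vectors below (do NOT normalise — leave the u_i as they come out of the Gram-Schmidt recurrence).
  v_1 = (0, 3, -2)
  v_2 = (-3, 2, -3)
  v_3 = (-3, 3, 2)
Orthogonal basis:
  u_1 = (0, 3, -2)
  u_2 = (-3, -10/13, -15/13)
  u_3 = (-255/142, 153/71, 459/142)

Apply the Gram-Schmidt recurrence
  u_1 = v_1
  u_i = v_i − Σ_{j<i} ((v_i · u_j) / (u_j · u_j)) · u_j.

Step by step this gives:
  u_1 = (0, 3, -2)
  u_2 = (-3, -10/13, -15/13)
  u_3 = (-255/142, 153/71, 459/142)

Orthogonality check:
  u_2 · u_1 = 0 (should be 0)
  u_3 · u_1 = 0 (should be 0)
  u_3 · u_2 = 0 (should be 0)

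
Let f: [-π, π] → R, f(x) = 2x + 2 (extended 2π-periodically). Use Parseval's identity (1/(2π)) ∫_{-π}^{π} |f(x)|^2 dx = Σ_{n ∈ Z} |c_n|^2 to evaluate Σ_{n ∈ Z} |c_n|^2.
Σ |c_n|^2 = 4π^2/3 + 4

Expand and integrate term by term over [-π, π]:
  ∫ (2x)^2 dx = 4·(2π^3/3); ∫ 2·2·(2)·x dx = 0 (odd integrand); ∫ 2^2 dx = 4·2π.
So (1/(2π)) ∫_{-π}^{π} (2x + 2)^2 dx = 4π^2/3 + 4 = 4π^2/3 + 4.
Parseval ⇒ Σ |c_n|^2 = 4π^2/3 + 4.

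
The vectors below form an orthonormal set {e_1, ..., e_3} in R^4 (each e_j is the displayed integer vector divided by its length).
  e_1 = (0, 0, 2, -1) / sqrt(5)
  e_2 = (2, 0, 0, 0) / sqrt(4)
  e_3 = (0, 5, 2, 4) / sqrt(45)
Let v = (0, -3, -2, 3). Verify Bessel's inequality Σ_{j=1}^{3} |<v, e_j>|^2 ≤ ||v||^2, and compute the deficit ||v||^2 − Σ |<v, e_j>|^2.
Σ |<v, e_j>|^2 = 98/9; ||v||^2 = 22; deficit = 100/9

Write each e_j = u_j / sqrt(<u_j, u_j>) where u_j is the displayed integer vector. Then <v, e_j> = <v, u_j> / sqrt(<u_j, u_j>), so |<v, e_j>|^2 = <v, u_j>^2 / <u_j, u_j>.
Coefficients: <v, e_1> = -7/sqrt(5), <v, e_2> = 0/sqrt(4), <v, e_3> = -7/sqrt(45).
Square and sum: Σ |<v, e_j>|^2 = 98/9.
Compute ||v||^2 = v·v = 22.
Deficit = 22 − 98/9 = 100/9 ≥ 0, confirming Bessel's inequality. (The deficit equals ||v − Σ <v,e_j> e_j||^2, the squared distance from v to span{e_j}.)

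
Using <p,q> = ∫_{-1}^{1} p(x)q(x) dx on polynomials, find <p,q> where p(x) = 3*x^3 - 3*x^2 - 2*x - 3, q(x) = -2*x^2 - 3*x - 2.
<p,q> = 114/5

Expand the product: p(x)·q(x) = -6*x^5 - 3*x^4 + 7*x^3 + 18*x^2 + 13*x + 6.
∫_{-1}^{1} of each monomial x^k gives [2/(k+1) if k even, 0 if k odd]. Integrating term-by-term (or equivalently evaluating the antiderivative F(x) = -x^6 - 3*x^5/5 + 7*x^4/4 + 6*x^3 + 13*x^2/2 + 6*x at the endpoints):
  F(1) − F(−1) = 373/20 − (-83/20) = 114/5.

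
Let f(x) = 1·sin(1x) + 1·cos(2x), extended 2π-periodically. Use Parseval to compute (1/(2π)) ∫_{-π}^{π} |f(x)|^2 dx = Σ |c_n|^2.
Σ |c_n|^2 = 1

Expand |f|^2 and use orthogonality of {sin(nx), cos(mx)} on [-π, π]:
  ∫_{-π}^{π} sin(nx)^2 dx = π, ∫ cos(mx)^2 dx = π, and cross terms integrate to 0.
So ∫_{-π}^{π} f(x)^2 dx = 1^2 · π + 1^2 · π = (1 + 1)π.
Divide by 2π: (1 + 1)/2 = 1.
By Parseval, this equals Σ |c_n|^2.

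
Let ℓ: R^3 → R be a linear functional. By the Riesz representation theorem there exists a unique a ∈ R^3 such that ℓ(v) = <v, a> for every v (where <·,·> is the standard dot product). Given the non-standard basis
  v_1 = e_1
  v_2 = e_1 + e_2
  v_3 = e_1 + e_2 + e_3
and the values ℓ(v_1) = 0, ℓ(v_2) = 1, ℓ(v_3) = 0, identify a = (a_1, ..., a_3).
a = (0, 1, -1)

Write a = (a_1, ..., a_3) in the standard basis. For each basis vector v_i, ℓ(v_i) = <v_i, a> is a linear equation in the a_j's. Collect the n equations into a matrix system V a = ℓ, where row i of V is v_i (expressed in the standard basis). Since V is invertible (lower-triangular with 1s on the diagonal, up to permutation), solve by back-substitution:
  V =
[[1, 0, 0],
 [1, 1, 0],
 [1, 1, 1]]
  V a = (0, 1, 0)
Solving gives a = (0, 1, -1).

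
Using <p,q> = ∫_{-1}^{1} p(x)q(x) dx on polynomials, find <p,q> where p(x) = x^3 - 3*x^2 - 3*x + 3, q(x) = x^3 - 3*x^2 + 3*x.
<p,q> = -284/35

Expand the product: p(x)·q(x) = x^6 - 6*x^5 + 9*x^4 + 3*x^3 - 18*x^2 + 9*x.
∫_{-1}^{1} of each monomial x^k gives [2/(k+1) if k even, 0 if k odd]. Integrating term-by-term (or equivalently evaluating the antiderivative F(x) = x^7/7 - x^6 + 9*x^5/5 + 3*x^4/4 - 6*x^3 + 9*x^2/2 at the endpoints):
  F(1) − F(−1) = 27/140 − (1163/140) = -284/35.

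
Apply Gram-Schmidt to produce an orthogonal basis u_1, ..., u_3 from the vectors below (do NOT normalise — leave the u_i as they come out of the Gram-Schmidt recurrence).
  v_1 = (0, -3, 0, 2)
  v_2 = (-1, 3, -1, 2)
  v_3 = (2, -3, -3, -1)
Orthogonal basis:
  u_1 = (0, -3, 0, 2)
  u_2 = (-1, 24/13, -1, 36/13)
  u_3 = (49/34, -6/17, -121/34, -9/17)

Apply the Gram-Schmidt recurrence
  u_1 = v_1
  u_i = v_i − Σ_{j<i} ((v_i · u_j) / (u_j · u_j)) · u_j.

Step by step this gives:
  u_1 = (0, -3, 0, 2)
  u_2 = (-1, 24/13, -1, 36/13)
  u_3 = (49/34, -6/17, -121/34, -9/17)

Orthogonality check:
  u_2 · u_1 = 0 (should be 0)
  u_3 · u_1 = 0 (should be 0)
  u_3 · u_2 = 0 (should be 0)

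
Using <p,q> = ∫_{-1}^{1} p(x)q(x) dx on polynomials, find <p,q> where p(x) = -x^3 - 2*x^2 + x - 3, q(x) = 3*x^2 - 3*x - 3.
<p,q> = 64/5

Expand the product: p(x)·q(x) = -3*x^5 - 3*x^4 + 12*x^3 - 6*x^2 + 6*x + 9.
∫_{-1}^{1} of each monomial x^k gives [2/(k+1) if k even, 0 if k odd]. Integrating term-by-term (or equivalently evaluating the antiderivative F(x) = -x^6/2 - 3*x^5/5 + 3*x^4 - 2*x^3 + 3*x^2 + 9*x at the endpoints):
  F(1) − F(−1) = 119/10 − (-9/10) = 64/5.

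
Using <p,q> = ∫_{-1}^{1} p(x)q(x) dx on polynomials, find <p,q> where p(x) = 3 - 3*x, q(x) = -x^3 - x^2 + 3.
<p,q> = 86/5

Expand the product: p(x)·q(x) = 3*x^4 - 3*x^2 - 9*x + 9.
∫_{-1}^{1} of each monomial x^k gives [2/(k+1) if k even, 0 if k odd]. Integrating term-by-term (or equivalently evaluating the antiderivative F(x) = 3*x^5/5 - x^3 - 9*x^2/2 + 9*x at the endpoints):
  F(1) − F(−1) = 41/10 − (-131/10) = 86/5.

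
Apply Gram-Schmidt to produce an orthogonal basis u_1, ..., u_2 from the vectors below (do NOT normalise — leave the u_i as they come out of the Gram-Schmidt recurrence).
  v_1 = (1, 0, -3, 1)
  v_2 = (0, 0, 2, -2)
Orthogonal basis:
  u_1 = (1, 0, -3, 1)
  u_2 = (8/11, 0, -2/11, -14/11)

Apply the Gram-Schmidt recurrence
  u_1 = v_1
  u_i = v_i − Σ_{j<i} ((v_i · u_j) / (u_j · u_j)) · u_j.

Step by step this gives:
  u_1 = (1, 0, -3, 1)
  u_2 = (8/11, 0, -2/11, -14/11)

Orthogonality check:
  u_2 · u_1 = 0 (should be 0)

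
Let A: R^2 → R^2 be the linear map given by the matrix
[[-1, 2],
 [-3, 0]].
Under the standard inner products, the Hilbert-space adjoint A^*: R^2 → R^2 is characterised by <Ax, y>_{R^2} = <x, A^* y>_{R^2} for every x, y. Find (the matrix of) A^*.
A^* = A^T =
[[-1, -3],
 [2, 0]]

For real matrices with standard dot products, the defining identity <Ax, y> = <x, A^* y> gives (Ax)^T y = x^T (A^*) y, i.e. x^T A^T y = x^T (A^*) y. Since this holds for all x, y, we must have A^* = A^T. Therefore
A^* =
[[-1, -3],
 [2, 0]].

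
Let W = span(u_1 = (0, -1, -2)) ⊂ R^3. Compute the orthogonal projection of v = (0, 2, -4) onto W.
proj_W(v) = (0, -6/5, -12/5)

Set up U = [u_1 | ... | u_1] ∈ R^(3×1). The projector onto W = col(U) is P = U (U^T U)^(-1) U^T.
Compute U^T U =
  [5],
and U^T v = (6).
Solve U^T U · c = U^T v for the coefficients: c = (6/5). The projection is proj_W(v) = U c.
Check: (v - proj_W(v)) · u_1 = 0  (should be 0).
Result: proj_W(v) = (0, -6/5, -12/5).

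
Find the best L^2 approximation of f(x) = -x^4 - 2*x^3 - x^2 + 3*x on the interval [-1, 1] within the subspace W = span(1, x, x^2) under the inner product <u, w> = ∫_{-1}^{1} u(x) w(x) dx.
g(x) = -13*x^2/7 + 9*x/5 + 3/35

The best approximation g ∈ W is the orthogonal projection of f onto W. Writing g = a_0 + a_1 x + a_2 x^2, the coefficients solve the normal equations G · a = b where
  G_{ij} = <φ_i, φ_j> and b_i = <f, φ_i>, with φ_0 = 1, φ_1 = x, φ_2 = x^2.
G =
  [2, 0, 2/3]
  [0, 2/3, 0]
  [2/3, 0, 2/5],
b = (-16/15, 6/5, -24/35).
Solving gives a_0 = 3/35, a_1 = 9/5, a_2 = -13/7, so
  g(x) = -13*x^2/7 + 9*x/5 + 3/35.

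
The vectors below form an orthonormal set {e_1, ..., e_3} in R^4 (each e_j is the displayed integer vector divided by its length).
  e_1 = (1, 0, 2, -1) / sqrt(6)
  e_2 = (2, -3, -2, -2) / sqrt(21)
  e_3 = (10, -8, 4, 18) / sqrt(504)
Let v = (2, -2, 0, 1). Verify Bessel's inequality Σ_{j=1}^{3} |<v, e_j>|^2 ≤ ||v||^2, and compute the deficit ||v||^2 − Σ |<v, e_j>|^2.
Σ |<v, e_j>|^2 = 9; ||v||^2 = 9; deficit = 0

Write each e_j = u_j / sqrt(<u_j, u_j>) where u_j is the displayed integer vector. Then <v, e_j> = <v, u_j> / sqrt(<u_j, u_j>), so |<v, e_j>|^2 = <v, u_j>^2 / <u_j, u_j>.
Coefficients: <v, e_1> = 1/sqrt(6), <v, e_2> = 8/sqrt(21), <v, e_3> = 54/sqrt(504).
Square and sum: Σ |<v, e_j>|^2 = 9.
Compute ||v||^2 = v·v = 9.
Deficit = 9 − 9 = 0 ≥ 0, confirming Bessel's inequality. (The deficit equals ||v − Σ <v,e_j> e_j||^2, the squared distance from v to span{e_j}.)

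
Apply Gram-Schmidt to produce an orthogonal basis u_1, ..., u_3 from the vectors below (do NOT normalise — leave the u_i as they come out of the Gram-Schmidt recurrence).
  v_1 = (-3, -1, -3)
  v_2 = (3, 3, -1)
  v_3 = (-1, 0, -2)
Orthogonal basis:
  u_1 = (-3, -1, -3)
  u_2 = (30/19, 48/19, -46/19)
  u_3 = (1/14, -3/35, -3/70)

Apply the Gram-Schmidt recurrence
  u_1 = v_1
  u_i = v_i − Σ_{j<i} ((v_i · u_j) / (u_j · u_j)) · u_j.

Step by step this gives:
  u_1 = (-3, -1, -3)
  u_2 = (30/19, 48/19, -46/19)
  u_3 = (1/14, -3/35, -3/70)

Orthogonality check:
  u_2 · u_1 = 0 (should be 0)
  u_3 · u_1 = 0 (should be 0)
  u_3 · u_2 = 0 (should be 0)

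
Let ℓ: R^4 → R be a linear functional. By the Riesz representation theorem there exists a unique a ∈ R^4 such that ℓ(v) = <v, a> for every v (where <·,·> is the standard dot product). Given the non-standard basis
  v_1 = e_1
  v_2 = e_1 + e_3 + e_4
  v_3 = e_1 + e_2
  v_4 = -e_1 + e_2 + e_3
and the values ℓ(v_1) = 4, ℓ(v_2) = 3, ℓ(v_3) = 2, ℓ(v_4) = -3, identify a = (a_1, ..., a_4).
a = (4, -2, 3, -4)

Write a = (a_1, ..., a_4) in the standard basis. For each basis vector v_i, ℓ(v_i) = <v_i, a> is a linear equation in the a_j's. Collect the n equations into a matrix system V a = ℓ, where row i of V is v_i (expressed in the standard basis). Since V is invertible (lower-triangular with 1s on the diagonal, up to permutation), solve by back-substitution:
  V =
[[1, 0, 0, 0],
 [1, 0, 1, 1],
 [1, 1, 0, 0],
 [-1, 1, 1, 0]]
  V a = (4, 3, 2, -3)
Solving gives a = (4, -2, 3, -4).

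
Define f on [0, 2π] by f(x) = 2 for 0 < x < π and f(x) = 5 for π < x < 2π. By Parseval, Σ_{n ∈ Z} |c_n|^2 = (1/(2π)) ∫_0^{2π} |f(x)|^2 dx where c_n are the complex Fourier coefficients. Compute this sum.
Σ |c_n|^2 = 29/2

Parseval equates the L^2 energy of f (normalised by 1/(2π)) with the ℓ^2 sum of its Fourier coefficients: (1/(2π)) ∫_0^{2π} |f|^2 = Σ |c_n|^2.
Compute the left side: (1/(2π)) [∫_0^π 2^2 dx + ∫_π^{2π} 5^2 dx] = (1/(2π)) · (4π + 25π) = (4 + 25)/2 = 29/2.
So Σ_{n ∈ Z} |c_n|^2 = 29/2.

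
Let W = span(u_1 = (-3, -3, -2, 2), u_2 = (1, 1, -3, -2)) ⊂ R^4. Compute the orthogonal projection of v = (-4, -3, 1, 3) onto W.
proj_W(v) = (-1249/374, -1249/374, 163/187, 57/17)

Set up U = [u_1 | ... | u_2] ∈ R^(4×2). The projector onto W = col(U) is P = U (U^T U)^(-1) U^T.
Compute U^T U =
  [26, -4]
  [-4, 15],
and U^T v = (25, -16).
Solve U^T U · c = U^T v for the coefficients: c = (311/374, -158/187). The projection is proj_W(v) = U c.
Check: (v - proj_W(v)) · u_1 = 0  (should be 0).
Check: (v - proj_W(v)) · u_2 = 0  (should be 0).
Result: proj_W(v) = (-1249/374, -1249/374, 163/187, 57/17).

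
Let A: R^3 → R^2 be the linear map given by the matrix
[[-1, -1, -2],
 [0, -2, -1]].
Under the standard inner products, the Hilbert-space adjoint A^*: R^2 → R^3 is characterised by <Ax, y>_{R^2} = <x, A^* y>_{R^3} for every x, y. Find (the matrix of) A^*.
A^* = A^T =
[[-1, 0],
 [-1, -2],
 [-2, -1]]

For real matrices with standard dot products, the defining identity <Ax, y> = <x, A^* y> gives (Ax)^T y = x^T (A^*) y, i.e. x^T A^T y = x^T (A^*) y. Since this holds for all x, y, we must have A^* = A^T. Therefore
A^* =
[[-1, 0],
 [-1, -2],
 [-2, -1]].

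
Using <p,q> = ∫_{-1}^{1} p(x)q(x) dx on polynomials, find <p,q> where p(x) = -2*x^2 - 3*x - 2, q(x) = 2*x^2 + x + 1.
<p,q> = -58/5

Expand the product: p(x)·q(x) = -4*x^4 - 8*x^3 - 9*x^2 - 5*x - 2.
∫_{-1}^{1} of each monomial x^k gives [2/(k+1) if k even, 0 if k odd]. Integrating term-by-term (or equivalently evaluating the antiderivative F(x) = -4*x^5/5 - 2*x^4 - 3*x^3 - 5*x^2/2 - 2*x at the endpoints):
  F(1) − F(−1) = -103/10 − (13/10) = -58/5.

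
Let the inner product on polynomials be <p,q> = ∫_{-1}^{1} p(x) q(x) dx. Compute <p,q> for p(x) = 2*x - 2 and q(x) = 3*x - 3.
<p,q> = 16

Expand the product: p(x)·q(x) = 6*x^2 - 12*x + 6.
∫_{-1}^{1} of each monomial x^k gives [2/(k+1) if k even, 0 if k odd]. Integrating term-by-term (or equivalently evaluating the antiderivative F(x) = 2*x^3 - 6*x^2 + 6*x at the endpoints):
  F(1) − F(−1) = 2 − (-14) = 16.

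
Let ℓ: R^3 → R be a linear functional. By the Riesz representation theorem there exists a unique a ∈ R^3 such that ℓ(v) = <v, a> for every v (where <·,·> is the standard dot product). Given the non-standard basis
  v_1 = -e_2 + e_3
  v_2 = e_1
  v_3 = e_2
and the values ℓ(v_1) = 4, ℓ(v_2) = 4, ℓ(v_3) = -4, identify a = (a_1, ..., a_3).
a = (4, -4, 0)

Write a = (a_1, ..., a_3) in the standard basis. For each basis vector v_i, ℓ(v_i) = <v_i, a> is a linear equation in the a_j's. Collect the n equations into a matrix system V a = ℓ, where row i of V is v_i (expressed in the standard basis). Since V is invertible (lower-triangular with 1s on the diagonal, up to permutation), solve by back-substitution:
  V =
[[0, -1, 1],
 [1, 0, 0],
 [0, 1, 0]]
  V a = (4, 4, -4)
Solving gives a = (4, -4, 0).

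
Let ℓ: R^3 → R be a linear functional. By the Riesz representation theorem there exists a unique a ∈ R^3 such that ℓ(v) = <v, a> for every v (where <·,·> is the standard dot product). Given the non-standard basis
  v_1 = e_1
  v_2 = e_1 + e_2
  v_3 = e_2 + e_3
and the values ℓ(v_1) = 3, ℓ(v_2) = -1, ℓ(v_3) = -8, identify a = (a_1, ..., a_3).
a = (3, -4, -4)

Write a = (a_1, ..., a_3) in the standard basis. For each basis vector v_i, ℓ(v_i) = <v_i, a> is a linear equation in the a_j's. Collect the n equations into a matrix system V a = ℓ, where row i of V is v_i (expressed in the standard basis). Since V is invertible (lower-triangular with 1s on the diagonal, up to permutation), solve by back-substitution:
  V =
[[1, 0, 0],
 [1, 1, 0],
 [0, 1, 1]]
  V a = (3, -1, -8)
Solving gives a = (3, -4, -4).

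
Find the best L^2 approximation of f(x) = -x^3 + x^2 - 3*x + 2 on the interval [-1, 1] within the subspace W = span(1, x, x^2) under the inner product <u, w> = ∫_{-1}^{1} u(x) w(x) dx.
g(x) = x^2 - 18*x/5 + 2

The best approximation g ∈ W is the orthogonal projection of f onto W. Writing g = a_0 + a_1 x + a_2 x^2, the coefficients solve the normal equations G · a = b where
  G_{ij} = <φ_i, φ_j> and b_i = <f, φ_i>, with φ_0 = 1, φ_1 = x, φ_2 = x^2.
G =
  [2, 0, 2/3]
  [0, 2/3, 0]
  [2/3, 0, 2/5],
b = (14/3, -12/5, 26/15).
Solving gives a_0 = 2, a_1 = -18/5, a_2 = 1, so
  g(x) = x^2 - 18*x/5 + 2.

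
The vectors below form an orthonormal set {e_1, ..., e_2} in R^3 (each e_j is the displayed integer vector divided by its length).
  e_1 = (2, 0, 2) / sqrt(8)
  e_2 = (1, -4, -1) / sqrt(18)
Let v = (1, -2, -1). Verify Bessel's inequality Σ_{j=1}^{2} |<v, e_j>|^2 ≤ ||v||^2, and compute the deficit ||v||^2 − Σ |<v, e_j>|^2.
Σ |<v, e_j>|^2 = 50/9; ||v||^2 = 6; deficit = 4/9

Write each e_j = u_j / sqrt(<u_j, u_j>) where u_j is the displayed integer vector. Then <v, e_j> = <v, u_j> / sqrt(<u_j, u_j>), so |<v, e_j>|^2 = <v, u_j>^2 / <u_j, u_j>.
Coefficients: <v, e_1> = 0/sqrt(8), <v, e_2> = 10/sqrt(18).
Square and sum: Σ |<v, e_j>|^2 = 50/9.
Compute ||v||^2 = v·v = 6.
Deficit = 6 − 50/9 = 4/9 ≥ 0, confirming Bessel's inequality. (The deficit equals ||v − Σ <v,e_j> e_j||^2, the squared distance from v to span{e_j}.)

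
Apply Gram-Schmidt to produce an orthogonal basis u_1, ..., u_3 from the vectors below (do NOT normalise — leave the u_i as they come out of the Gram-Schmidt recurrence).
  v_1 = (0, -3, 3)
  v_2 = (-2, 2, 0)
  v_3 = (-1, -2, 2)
Orthogonal basis:
  u_1 = (0, -3, 3)
  u_2 = (-2, 1, 1)
  u_3 = (-1/3, -1/3, -1/3)

Apply the Gram-Schmidt recurrence
  u_1 = v_1
  u_i = v_i − Σ_{j<i} ((v_i · u_j) / (u_j · u_j)) · u_j.

Step by step this gives:
  u_1 = (0, -3, 3)
  u_2 = (-2, 1, 1)
  u_3 = (-1/3, -1/3, -1/3)

Orthogonality check:
  u_2 · u_1 = 0 (should be 0)
  u_3 · u_1 = 0 (should be 0)
  u_3 · u_2 = 0 (should be 0)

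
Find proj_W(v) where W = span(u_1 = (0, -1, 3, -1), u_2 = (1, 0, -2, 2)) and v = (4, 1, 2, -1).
proj_W(v) = (26/35, -38/35, 62/35, 2/5)

Set up U = [u_1 | ... | u_2] ∈ R^(4×2). The projector onto W = col(U) is P = U (U^T U)^(-1) U^T.
Compute U^T U =
  [11, -8]
  [-8, 9],
and U^T v = (6, -2).
Solve U^T U · c = U^T v for the coefficients: c = (38/35, 26/35). The projection is proj_W(v) = U c.
Check: (v - proj_W(v)) · u_1 = 0  (should be 0).
Check: (v - proj_W(v)) · u_2 = 0  (should be 0).
Result: proj_W(v) = (26/35, -38/35, 62/35, 2/5).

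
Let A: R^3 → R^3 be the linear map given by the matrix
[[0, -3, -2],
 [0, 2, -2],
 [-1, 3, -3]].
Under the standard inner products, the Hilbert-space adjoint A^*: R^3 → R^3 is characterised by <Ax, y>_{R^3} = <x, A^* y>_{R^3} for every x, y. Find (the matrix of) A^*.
A^* = A^T =
[[0, 0, -1],
 [-3, 2, 3],
 [-2, -2, -3]]

For real matrices with standard dot products, the defining identity <Ax, y> = <x, A^* y> gives (Ax)^T y = x^T (A^*) y, i.e. x^T A^T y = x^T (A^*) y. Since this holds for all x, y, we must have A^* = A^T. Therefore
A^* =
[[0, 0, -1],
 [-3, 2, 3],
 [-2, -2, -3]].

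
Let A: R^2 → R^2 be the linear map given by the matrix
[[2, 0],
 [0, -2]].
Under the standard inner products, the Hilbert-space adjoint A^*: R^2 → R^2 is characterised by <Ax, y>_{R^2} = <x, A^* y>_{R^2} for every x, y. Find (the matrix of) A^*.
A^* = A^T =
[[2, 0],
 [0, -2]]

For real matrices with standard dot products, the defining identity <Ax, y> = <x, A^* y> gives (Ax)^T y = x^T (A^*) y, i.e. x^T A^T y = x^T (A^*) y. Since this holds for all x, y, we must have A^* = A^T. Therefore
A^* =
[[2, 0],
 [0, -2]].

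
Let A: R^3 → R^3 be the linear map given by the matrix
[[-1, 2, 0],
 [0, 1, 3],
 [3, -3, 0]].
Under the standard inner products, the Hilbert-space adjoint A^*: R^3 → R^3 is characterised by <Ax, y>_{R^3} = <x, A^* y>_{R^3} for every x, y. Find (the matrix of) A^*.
A^* = A^T =
[[-1, 0, 3],
 [2, 1, -3],
 [0, 3, 0]]

For real matrices with standard dot products, the defining identity <Ax, y> = <x, A^* y> gives (Ax)^T y = x^T (A^*) y, i.e. x^T A^T y = x^T (A^*) y. Since this holds for all x, y, we must have A^* = A^T. Therefore
A^* =
[[-1, 0, 3],
 [2, 1, -3],
 [0, 3, 0]].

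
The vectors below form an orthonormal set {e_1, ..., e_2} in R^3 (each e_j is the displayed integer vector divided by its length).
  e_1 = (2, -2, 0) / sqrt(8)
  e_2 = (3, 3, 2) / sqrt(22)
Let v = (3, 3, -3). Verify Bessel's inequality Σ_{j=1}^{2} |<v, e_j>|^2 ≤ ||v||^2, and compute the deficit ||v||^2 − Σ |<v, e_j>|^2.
Σ |<v, e_j>|^2 = 72/11; ||v||^2 = 27; deficit = 225/11

Write each e_j = u_j / sqrt(<u_j, u_j>) where u_j is the displayed integer vector. Then <v, e_j> = <v, u_j> / sqrt(<u_j, u_j>), so |<v, e_j>|^2 = <v, u_j>^2 / <u_j, u_j>.
Coefficients: <v, e_1> = 0/sqrt(8), <v, e_2> = 12/sqrt(22).
Square and sum: Σ |<v, e_j>|^2 = 72/11.
Compute ||v||^2 = v·v = 27.
Deficit = 27 − 72/11 = 225/11 ≥ 0, confirming Bessel's inequality. (The deficit equals ||v − Σ <v,e_j> e_j||^2, the squared distance from v to span{e_j}.)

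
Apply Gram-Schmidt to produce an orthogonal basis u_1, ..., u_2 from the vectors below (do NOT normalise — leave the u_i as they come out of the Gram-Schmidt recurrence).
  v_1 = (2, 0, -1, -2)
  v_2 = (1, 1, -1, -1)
Orthogonal basis:
  u_1 = (2, 0, -1, -2)
  u_2 = (-1/9, 1, -4/9, 1/9)

Apply the Gram-Schmidt recurrence
  u_1 = v_1
  u_i = v_i − Σ_{j<i} ((v_i · u_j) / (u_j · u_j)) · u_j.

Step by step this gives:
  u_1 = (2, 0, -1, -2)
  u_2 = (-1/9, 1, -4/9, 1/9)

Orthogonality check:
  u_2 · u_1 = 0 (should be 0)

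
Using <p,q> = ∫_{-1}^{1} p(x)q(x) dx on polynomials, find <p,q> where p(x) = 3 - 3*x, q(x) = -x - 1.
<p,q> = -4

Expand the product: p(x)·q(x) = 3*x^2 - 3.
∫_{-1}^{1} of each monomial x^k gives [2/(k+1) if k even, 0 if k odd]. Integrating term-by-term (or equivalently evaluating the antiderivative F(x) = x^3 - 3*x at the endpoints):
  F(1) − F(−1) = -2 − (2) = -4.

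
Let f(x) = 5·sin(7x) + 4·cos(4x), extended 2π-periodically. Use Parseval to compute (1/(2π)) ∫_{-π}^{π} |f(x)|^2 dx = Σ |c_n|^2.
Σ |c_n|^2 = 41/2

Expand |f|^2 and use orthogonality of {sin(nx), cos(mx)} on [-π, π]:
  ∫_{-π}^{π} sin(nx)^2 dx = π, ∫ cos(mx)^2 dx = π, and cross terms integrate to 0.
So ∫_{-π}^{π} f(x)^2 dx = 5^2 · π + 4^2 · π = (25 + 16)π.
Divide by 2π: (25 + 16)/2 = 41/2.
By Parseval, this equals Σ |c_n|^2.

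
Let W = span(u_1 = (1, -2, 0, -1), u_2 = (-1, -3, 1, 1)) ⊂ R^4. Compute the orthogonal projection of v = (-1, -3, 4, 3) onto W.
proj_W(v) = (-69/28, -97/28, 47/28, 69/28)

Set up U = [u_1 | ... | u_2] ∈ R^(4×2). The projector onto W = col(U) is P = U (U^T U)^(-1) U^T.
Compute U^T U =
  [6, 4]
  [4, 12],
and U^T v = (2, 17).
Solve U^T U · c = U^T v for the coefficients: c = (-11/14, 47/28). The projection is proj_W(v) = U c.
Check: (v - proj_W(v)) · u_1 = 0  (should be 0).
Check: (v - proj_W(v)) · u_2 = 0  (should be 0).
Result: proj_W(v) = (-69/28, -97/28, 47/28, 69/28).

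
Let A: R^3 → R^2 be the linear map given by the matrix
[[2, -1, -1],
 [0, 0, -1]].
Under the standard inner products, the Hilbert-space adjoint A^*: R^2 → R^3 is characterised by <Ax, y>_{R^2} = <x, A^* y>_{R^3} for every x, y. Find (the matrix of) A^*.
A^* = A^T =
[[2, 0],
 [-1, 0],
 [-1, -1]]

For real matrices with standard dot products, the defining identity <Ax, y> = <x, A^* y> gives (Ax)^T y = x^T (A^*) y, i.e. x^T A^T y = x^T (A^*) y. Since this holds for all x, y, we must have A^* = A^T. Therefore
A^* =
[[2, 0],
 [-1, 0],
 [-1, -1]].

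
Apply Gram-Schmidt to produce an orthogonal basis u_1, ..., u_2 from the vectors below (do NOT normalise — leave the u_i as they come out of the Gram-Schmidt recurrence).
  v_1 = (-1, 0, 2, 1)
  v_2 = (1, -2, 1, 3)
Orthogonal basis:
  u_1 = (-1, 0, 2, 1)
  u_2 = (5/3, -2, -1/3, 7/3)

Apply the Gram-Schmidt recurrence
  u_1 = v_1
  u_i = v_i − Σ_{j<i} ((v_i · u_j) / (u_j · u_j)) · u_j.

Step by step this gives:
  u_1 = (-1, 0, 2, 1)
  u_2 = (5/3, -2, -1/3, 7/3)

Orthogonality check:
  u_2 · u_1 = 0 (should be 0)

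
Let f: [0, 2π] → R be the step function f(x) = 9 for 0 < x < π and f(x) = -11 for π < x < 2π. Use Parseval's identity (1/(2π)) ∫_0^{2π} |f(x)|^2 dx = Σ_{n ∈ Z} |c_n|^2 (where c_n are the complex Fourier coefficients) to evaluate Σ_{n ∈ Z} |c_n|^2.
Σ |c_n|^2 = 101

Parseval equates the L^2 energy of f (normalised by 1/(2π)) with the ℓ^2 sum of its Fourier coefficients: (1/(2π)) ∫_0^{2π} |f|^2 = Σ |c_n|^2.
Compute the left side: (1/(2π)) [∫_0^π 9^2 dx + ∫_π^{2π} (-11)^2 dx] = (1/(2π)) · (81π + 121π) = (81 + 121)/2 = 101.
So Σ_{n ∈ Z} |c_n|^2 = 101.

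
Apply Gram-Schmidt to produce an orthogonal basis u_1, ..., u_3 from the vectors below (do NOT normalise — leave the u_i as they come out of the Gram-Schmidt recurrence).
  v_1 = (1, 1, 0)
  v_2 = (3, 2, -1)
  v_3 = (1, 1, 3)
Orthogonal basis:
  u_1 = (1, 1, 0)
  u_2 = (1/2, -1/2, -1)
  u_3 = (1, -1, 1)

Apply the Gram-Schmidt recurrence
  u_1 = v_1
  u_i = v_i − Σ_{j<i} ((v_i · u_j) / (u_j · u_j)) · u_j.

Step by step this gives:
  u_1 = (1, 1, 0)
  u_2 = (1/2, -1/2, -1)
  u_3 = (1, -1, 1)

Orthogonality check:
  u_2 · u_1 = 0 (should be 0)
  u_3 · u_1 = 0 (should be 0)
  u_3 · u_2 = 0 (should be 0)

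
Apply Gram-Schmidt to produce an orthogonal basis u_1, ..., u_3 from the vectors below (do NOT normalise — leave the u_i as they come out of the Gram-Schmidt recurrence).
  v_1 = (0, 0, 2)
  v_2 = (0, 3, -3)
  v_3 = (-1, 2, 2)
Orthogonal basis:
  u_1 = (0, 0, 2)
  u_2 = (0, 3, 0)
  u_3 = (-1, 0, 0)

Apply the Gram-Schmidt recurrence
  u_1 = v_1
  u_i = v_i − Σ_{j<i} ((v_i · u_j) / (u_j · u_j)) · u_j.

Step by step this gives:
  u_1 = (0, 0, 2)
  u_2 = (0, 3, 0)
  u_3 = (-1, 0, 0)

Orthogonality check:
  u_2 · u_1 = 0 (should be 0)
  u_3 · u_1 = 0 (should be 0)
  u_3 · u_2 = 0 (should be 0)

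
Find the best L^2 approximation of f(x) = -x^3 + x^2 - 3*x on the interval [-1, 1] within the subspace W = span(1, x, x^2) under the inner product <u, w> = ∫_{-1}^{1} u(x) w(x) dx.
g(x) = x^2 - 18*x/5

The best approximation g ∈ W is the orthogonal projection of f onto W. Writing g = a_0 + a_1 x + a_2 x^2, the coefficients solve the normal equations G · a = b where
  G_{ij} = <φ_i, φ_j> and b_i = <f, φ_i>, with φ_0 = 1, φ_1 = x, φ_2 = x^2.
G =
  [2, 0, 2/3]
  [0, 2/3, 0]
  [2/3, 0, 2/5],
b = (2/3, -12/5, 2/5).
Solving gives a_0 = 0, a_1 = -18/5, a_2 = 1, so
  g(x) = x^2 - 18*x/5.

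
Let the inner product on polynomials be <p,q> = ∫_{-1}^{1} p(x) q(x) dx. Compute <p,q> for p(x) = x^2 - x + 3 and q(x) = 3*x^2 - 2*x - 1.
<p,q> = 28/15

Expand the product: p(x)·q(x) = 3*x^4 - 5*x^3 + 10*x^2 - 5*x - 3.
∫_{-1}^{1} of each monomial x^k gives [2/(k+1) if k even, 0 if k odd]. Integrating term-by-term (or equivalently evaluating the antiderivative F(x) = 3*x^5/5 - 5*x^4/4 + 10*x^3/3 - 5*x^2/2 - 3*x at the endpoints):
  F(1) − F(−1) = -169/60 − (-281/60) = 28/15.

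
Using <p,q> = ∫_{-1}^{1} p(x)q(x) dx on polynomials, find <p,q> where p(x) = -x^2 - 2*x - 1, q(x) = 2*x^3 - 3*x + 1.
<p,q> = -4/15

Expand the product: p(x)·q(x) = -2*x^5 - 4*x^4 + x^3 + 5*x^2 + x - 1.
∫_{-1}^{1} of each monomial x^k gives [2/(k+1) if k even, 0 if k odd]. Integrating term-by-term (or equivalently evaluating the antiderivative F(x) = -x^6/3 - 4*x^5/5 + x^4/4 + 5*x^3/3 + x^2/2 - x at the endpoints):
  F(1) − F(−1) = 17/60 − (11/20) = -4/15.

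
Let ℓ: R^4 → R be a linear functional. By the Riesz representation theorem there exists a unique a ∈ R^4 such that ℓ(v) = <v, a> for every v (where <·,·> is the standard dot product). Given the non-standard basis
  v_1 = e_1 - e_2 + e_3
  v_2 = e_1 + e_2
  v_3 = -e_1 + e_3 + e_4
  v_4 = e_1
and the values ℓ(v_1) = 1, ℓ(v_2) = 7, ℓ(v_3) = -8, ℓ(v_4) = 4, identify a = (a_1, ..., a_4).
a = (4, 3, 0, -4)

Write a = (a_1, ..., a_4) in the standard basis. For each basis vector v_i, ℓ(v_i) = <v_i, a> is a linear equation in the a_j's. Collect the n equations into a matrix system V a = ℓ, where row i of V is v_i (expressed in the standard basis). Since V is invertible (lower-triangular with 1s on the diagonal, up to permutation), solve by back-substitution:
  V =
[[1, -1, 1, 0],
 [1, 1, 0, 0],
 [-1, 0, 1, 1],
 [1, 0, 0, 0]]
  V a = (1, 7, -8, 4)
Solving gives a = (4, 3, 0, -4).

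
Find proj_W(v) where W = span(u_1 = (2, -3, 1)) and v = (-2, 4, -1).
proj_W(v) = (-17/7, 51/14, -17/14)

Set up U = [u_1 | ... | u_1] ∈ R^(3×1). The projector onto W = col(U) is P = U (U^T U)^(-1) U^T.
Compute U^T U =
  [14],
and U^T v = (-17).
Solve U^T U · c = U^T v for the coefficients: c = (-17/14). The projection is proj_W(v) = U c.
Check: (v - proj_W(v)) · u_1 = 0  (should be 0).
Result: proj_W(v) = (-17/7, 51/14, -17/14).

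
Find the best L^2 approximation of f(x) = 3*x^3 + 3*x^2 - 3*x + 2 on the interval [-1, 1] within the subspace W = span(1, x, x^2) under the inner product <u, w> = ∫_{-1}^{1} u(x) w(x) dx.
g(x) = 3*x^2 - 6*x/5 + 2

The best approximation g ∈ W is the orthogonal projection of f onto W. Writing g = a_0 + a_1 x + a_2 x^2, the coefficients solve the normal equations G · a = b where
  G_{ij} = <φ_i, φ_j> and b_i = <f, φ_i>, with φ_0 = 1, φ_1 = x, φ_2 = x^2.
G =
  [2, 0, 2/3]
  [0, 2/3, 0]
  [2/3, 0, 2/5],
b = (6, -4/5, 38/15).
Solving gives a_0 = 2, a_1 = -6/5, a_2 = 3, so
  g(x) = 3*x^2 - 6*x/5 + 2.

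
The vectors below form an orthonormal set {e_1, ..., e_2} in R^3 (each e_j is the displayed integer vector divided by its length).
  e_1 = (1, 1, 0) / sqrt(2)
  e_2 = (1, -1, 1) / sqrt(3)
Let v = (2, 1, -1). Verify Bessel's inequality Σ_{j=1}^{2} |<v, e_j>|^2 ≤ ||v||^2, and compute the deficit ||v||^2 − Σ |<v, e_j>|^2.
Σ |<v, e_j>|^2 = 9/2; ||v||^2 = 6; deficit = 3/2

Write each e_j = u_j / sqrt(<u_j, u_j>) where u_j is the displayed integer vector. Then <v, e_j> = <v, u_j> / sqrt(<u_j, u_j>), so |<v, e_j>|^2 = <v, u_j>^2 / <u_j, u_j>.
Coefficients: <v, e_1> = 3/sqrt(2), <v, e_2> = 0/sqrt(3).
Square and sum: Σ |<v, e_j>|^2 = 9/2.
Compute ||v||^2 = v·v = 6.
Deficit = 6 − 9/2 = 3/2 ≥ 0, confirming Bessel's inequality. (The deficit equals ||v − Σ <v,e_j> e_j||^2, the squared distance from v to span{e_j}.)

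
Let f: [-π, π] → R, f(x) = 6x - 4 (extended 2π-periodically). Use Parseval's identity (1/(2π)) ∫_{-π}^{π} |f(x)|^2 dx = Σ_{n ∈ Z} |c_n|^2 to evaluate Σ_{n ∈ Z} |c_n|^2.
Σ |c_n|^2 = 12π^2 + 16

Expand and integrate term by term over [-π, π]:
  ∫ (6x)^2 dx = 36·(2π^3/3); ∫ 2·6·(-4)·x dx = 0 (odd integrand); ∫ (-4)^2 dx = 16·2π.
So (1/(2π)) ∫_{-π}^{π} (6x - 4)^2 dx = 36π^2/3 + 16 = 12π^2 + 16.
Parseval ⇒ Σ |c_n|^2 = 12π^2 + 16.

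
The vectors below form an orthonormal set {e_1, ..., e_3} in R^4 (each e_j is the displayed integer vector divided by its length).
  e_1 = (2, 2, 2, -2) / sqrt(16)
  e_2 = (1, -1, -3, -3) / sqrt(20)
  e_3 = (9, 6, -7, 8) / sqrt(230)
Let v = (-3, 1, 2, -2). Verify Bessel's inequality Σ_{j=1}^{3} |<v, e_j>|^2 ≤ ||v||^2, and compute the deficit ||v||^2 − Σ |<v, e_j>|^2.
Σ |<v, e_j>|^2 = 603/46; ||v||^2 = 18; deficit = 225/46

Write each e_j = u_j / sqrt(<u_j, u_j>) where u_j is the displayed integer vector. Then <v, e_j> = <v, u_j> / sqrt(<u_j, u_j>), so |<v, e_j>|^2 = <v, u_j>^2 / <u_j, u_j>.
Coefficients: <v, e_1> = 4/sqrt(16), <v, e_2> = -4/sqrt(20), <v, e_3> = -51/sqrt(230).
Square and sum: Σ |<v, e_j>|^2 = 603/46.
Compute ||v||^2 = v·v = 18.
Deficit = 18 − 603/46 = 225/46 ≥ 0, confirming Bessel's inequality. (The deficit equals ||v − Σ <v,e_j> e_j||^2, the squared distance from v to span{e_j}.)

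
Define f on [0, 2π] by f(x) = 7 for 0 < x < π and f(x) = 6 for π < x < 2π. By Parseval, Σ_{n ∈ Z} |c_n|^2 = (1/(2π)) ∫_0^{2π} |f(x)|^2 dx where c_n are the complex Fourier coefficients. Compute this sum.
Σ |c_n|^2 = 85/2

Parseval equates the L^2 energy of f (normalised by 1/(2π)) with the ℓ^2 sum of its Fourier coefficients: (1/(2π)) ∫_0^{2π} |f|^2 = Σ |c_n|^2.
Compute the left side: (1/(2π)) [∫_0^π 7^2 dx + ∫_π^{2π} 6^2 dx] = (1/(2π)) · (49π + 36π) = (49 + 36)/2 = 85/2.
So Σ_{n ∈ Z} |c_n|^2 = 85/2.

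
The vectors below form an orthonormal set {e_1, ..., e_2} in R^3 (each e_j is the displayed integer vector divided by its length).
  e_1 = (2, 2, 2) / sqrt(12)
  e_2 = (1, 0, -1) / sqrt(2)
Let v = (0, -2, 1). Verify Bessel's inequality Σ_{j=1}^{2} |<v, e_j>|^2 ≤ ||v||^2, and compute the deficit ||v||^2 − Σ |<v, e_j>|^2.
Σ |<v, e_j>|^2 = 5/6; ||v||^2 = 5; deficit = 25/6

Write each e_j = u_j / sqrt(<u_j, u_j>) where u_j is the displayed integer vector. Then <v, e_j> = <v, u_j> / sqrt(<u_j, u_j>), so |<v, e_j>|^2 = <v, u_j>^2 / <u_j, u_j>.
Coefficients: <v, e_1> = -2/sqrt(12), <v, e_2> = -1/sqrt(2).
Square and sum: Σ |<v, e_j>|^2 = 5/6.
Compute ||v||^2 = v·v = 5.
Deficit = 5 − 5/6 = 25/6 ≥ 0, confirming Bessel's inequality. (The deficit equals ||v − Σ <v,e_j> e_j||^2, the squared distance from v to span{e_j}.)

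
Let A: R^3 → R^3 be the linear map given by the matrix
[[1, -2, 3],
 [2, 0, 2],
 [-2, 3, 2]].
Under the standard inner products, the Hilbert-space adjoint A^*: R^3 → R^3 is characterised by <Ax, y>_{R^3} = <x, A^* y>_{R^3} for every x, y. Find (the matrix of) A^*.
A^* = A^T =
[[1, 2, -2],
 [-2, 0, 3],
 [3, 2, 2]]

For real matrices with standard dot products, the defining identity <Ax, y> = <x, A^* y> gives (Ax)^T y = x^T (A^*) y, i.e. x^T A^T y = x^T (A^*) y. Since this holds for all x, y, we must have A^* = A^T. Therefore
A^* =
[[1, 2, -2],
 [-2, 0, 3],
 [3, 2, 2]].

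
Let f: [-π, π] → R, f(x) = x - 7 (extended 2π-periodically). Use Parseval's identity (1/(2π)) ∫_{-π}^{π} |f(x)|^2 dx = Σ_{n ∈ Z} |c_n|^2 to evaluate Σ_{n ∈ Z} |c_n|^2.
Σ |c_n|^2 = π^2/3 + 49

Expand and integrate term by term over [-π, π]:
  ∫ (x)^2 dx = 1·(2π^3/3); ∫ 2·1·(-7)·x dx = 0 (odd integrand); ∫ (-7)^2 dx = 49·2π.
So (1/(2π)) ∫_{-π}^{π} (x - 7)^2 dx = 1π^2/3 + 49 = π^2/3 + 49.
Parseval ⇒ Σ |c_n|^2 = π^2/3 + 49.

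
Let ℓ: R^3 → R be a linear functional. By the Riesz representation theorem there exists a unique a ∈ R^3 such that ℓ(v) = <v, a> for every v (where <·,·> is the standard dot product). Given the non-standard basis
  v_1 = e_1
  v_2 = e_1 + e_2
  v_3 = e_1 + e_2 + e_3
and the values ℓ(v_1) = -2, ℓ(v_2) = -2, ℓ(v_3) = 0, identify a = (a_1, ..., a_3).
a = (-2, 0, 2)

Write a = (a_1, ..., a_3) in the standard basis. For each basis vector v_i, ℓ(v_i) = <v_i, a> is a linear equation in the a_j's. Collect the n equations into a matrix system V a = ℓ, where row i of V is v_i (expressed in the standard basis). Since V is invertible (lower-triangular with 1s on the diagonal, up to permutation), solve by back-substitution:
  V =
[[1, 0, 0],
 [1, 1, 0],
 [1, 1, 1]]
  V a = (-2, -2, 0)
Solving gives a = (-2, 0, 2).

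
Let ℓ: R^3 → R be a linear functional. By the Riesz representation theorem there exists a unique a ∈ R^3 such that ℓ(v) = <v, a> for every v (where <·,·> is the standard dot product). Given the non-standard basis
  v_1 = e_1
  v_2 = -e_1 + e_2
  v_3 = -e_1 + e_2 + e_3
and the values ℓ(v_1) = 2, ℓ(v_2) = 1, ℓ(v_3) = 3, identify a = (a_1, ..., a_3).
a = (2, 3, 2)

Write a = (a_1, ..., a_3) in the standard basis. For each basis vector v_i, ℓ(v_i) = <v_i, a> is a linear equation in the a_j's. Collect the n equations into a matrix system V a = ℓ, where row i of V is v_i (expressed in the standard basis). Since V is invertible (lower-triangular with 1s on the diagonal, up to permutation), solve by back-substitution:
  V =
[[1, 0, 0],
 [-1, 1, 0],
 [-1, 1, 1]]
  V a = (2, 1, 3)
Solving gives a = (2, 3, 2).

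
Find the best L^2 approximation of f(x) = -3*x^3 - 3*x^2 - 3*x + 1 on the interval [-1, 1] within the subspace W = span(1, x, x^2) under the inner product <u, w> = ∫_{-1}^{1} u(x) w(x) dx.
g(x) = -3*x^2 - 24*x/5 + 1

The best approximation g ∈ W is the orthogonal projection of f onto W. Writing g = a_0 + a_1 x + a_2 x^2, the coefficients solve the normal equations G · a = b where
  G_{ij} = <φ_i, φ_j> and b_i = <f, φ_i>, with φ_0 = 1, φ_1 = x, φ_2 = x^2.
G =
  [2, 0, 2/3]
  [0, 2/3, 0]
  [2/3, 0, 2/5],
b = (0, -16/5, -8/15).
Solving gives a_0 = 1, a_1 = -24/5, a_2 = -3, so
  g(x) = -3*x^2 - 24*x/5 + 1.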